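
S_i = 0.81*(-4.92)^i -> [0.81, -3.99, 19.61, -96.47, 474.62]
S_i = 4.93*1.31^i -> [4.93, 6.46, 8.46, 11.08, 14.52]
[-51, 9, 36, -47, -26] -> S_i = Random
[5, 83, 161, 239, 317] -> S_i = 5 + 78*i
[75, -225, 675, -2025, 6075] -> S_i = 75*-3^i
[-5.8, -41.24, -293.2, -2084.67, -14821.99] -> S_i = -5.80*7.11^i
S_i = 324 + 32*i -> [324, 356, 388, 420, 452]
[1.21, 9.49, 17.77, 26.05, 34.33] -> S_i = 1.21 + 8.28*i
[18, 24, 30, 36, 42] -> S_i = 18 + 6*i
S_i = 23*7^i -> [23, 161, 1127, 7889, 55223]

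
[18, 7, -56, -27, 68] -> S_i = Random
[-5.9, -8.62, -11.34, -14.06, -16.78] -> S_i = -5.90 + -2.72*i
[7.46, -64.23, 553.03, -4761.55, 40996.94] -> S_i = 7.46*(-8.61)^i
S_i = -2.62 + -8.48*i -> [-2.62, -11.1, -19.58, -28.06, -36.54]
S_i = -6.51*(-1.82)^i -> [-6.51, 11.85, -21.56, 39.25, -71.43]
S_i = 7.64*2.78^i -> [7.64, 21.24, 59.04, 164.15, 456.32]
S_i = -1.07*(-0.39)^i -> [-1.07, 0.42, -0.16, 0.06, -0.02]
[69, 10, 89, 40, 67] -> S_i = Random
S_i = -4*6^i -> [-4, -24, -144, -864, -5184]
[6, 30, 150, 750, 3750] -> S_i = 6*5^i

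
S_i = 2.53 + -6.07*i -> [2.53, -3.54, -9.61, -15.68, -21.75]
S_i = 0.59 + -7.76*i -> [0.59, -7.17, -14.93, -22.69, -30.45]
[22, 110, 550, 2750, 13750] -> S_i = 22*5^i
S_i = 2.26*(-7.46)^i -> [2.26, -16.86, 125.77, -938.26, 6999.45]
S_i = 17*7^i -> [17, 119, 833, 5831, 40817]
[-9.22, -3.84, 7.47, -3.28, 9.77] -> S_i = Random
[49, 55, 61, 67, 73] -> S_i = 49 + 6*i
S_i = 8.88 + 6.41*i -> [8.88, 15.29, 21.7, 28.11, 34.52]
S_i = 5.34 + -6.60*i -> [5.34, -1.26, -7.86, -14.46, -21.06]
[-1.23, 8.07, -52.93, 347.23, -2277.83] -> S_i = -1.23*(-6.56)^i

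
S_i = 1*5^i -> [1, 5, 25, 125, 625]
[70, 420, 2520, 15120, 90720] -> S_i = 70*6^i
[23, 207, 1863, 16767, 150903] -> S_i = 23*9^i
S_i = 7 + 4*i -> [7, 11, 15, 19, 23]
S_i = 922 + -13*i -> [922, 909, 896, 883, 870]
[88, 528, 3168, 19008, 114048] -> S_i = 88*6^i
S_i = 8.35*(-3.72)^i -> [8.35, -31.06, 115.55, -429.85, 1599.04]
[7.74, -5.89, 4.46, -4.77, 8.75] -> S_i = Random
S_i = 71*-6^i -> [71, -426, 2556, -15336, 92016]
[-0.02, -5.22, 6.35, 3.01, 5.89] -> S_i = Random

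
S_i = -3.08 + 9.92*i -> [-3.08, 6.84, 16.76, 26.68, 36.6]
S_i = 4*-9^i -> [4, -36, 324, -2916, 26244]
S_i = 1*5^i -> [1, 5, 25, 125, 625]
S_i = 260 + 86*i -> [260, 346, 432, 518, 604]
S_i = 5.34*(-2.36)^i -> [5.34, -12.6, 29.74, -70.19, 165.65]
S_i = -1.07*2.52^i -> [-1.07, -2.7, -6.79, -17.12, -43.15]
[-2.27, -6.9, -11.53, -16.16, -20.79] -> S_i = -2.27 + -4.63*i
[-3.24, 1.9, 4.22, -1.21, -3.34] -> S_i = Random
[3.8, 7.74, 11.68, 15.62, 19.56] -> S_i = 3.80 + 3.94*i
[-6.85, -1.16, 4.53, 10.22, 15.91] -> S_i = -6.85 + 5.69*i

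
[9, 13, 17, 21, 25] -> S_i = 9 + 4*i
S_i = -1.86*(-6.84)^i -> [-1.86, 12.72, -87.02, 595.23, -4071.34]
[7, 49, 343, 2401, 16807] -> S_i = 7*7^i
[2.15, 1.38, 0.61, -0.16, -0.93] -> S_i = 2.15 + -0.77*i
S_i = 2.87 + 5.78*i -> [2.87, 8.65, 14.43, 20.21, 25.99]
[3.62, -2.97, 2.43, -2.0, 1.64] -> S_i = 3.62*(-0.82)^i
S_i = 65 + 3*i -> [65, 68, 71, 74, 77]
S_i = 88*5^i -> [88, 440, 2200, 11000, 55000]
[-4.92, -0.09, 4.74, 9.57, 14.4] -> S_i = -4.92 + 4.83*i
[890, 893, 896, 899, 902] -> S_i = 890 + 3*i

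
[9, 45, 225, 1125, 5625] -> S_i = 9*5^i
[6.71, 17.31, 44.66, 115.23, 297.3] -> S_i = 6.71*2.58^i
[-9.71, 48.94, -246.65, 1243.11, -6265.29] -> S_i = -9.71*(-5.04)^i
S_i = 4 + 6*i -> [4, 10, 16, 22, 28]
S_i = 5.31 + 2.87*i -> [5.31, 8.18, 11.05, 13.92, 16.79]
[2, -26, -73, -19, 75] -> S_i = Random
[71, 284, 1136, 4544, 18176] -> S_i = 71*4^i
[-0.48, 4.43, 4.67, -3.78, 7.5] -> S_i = Random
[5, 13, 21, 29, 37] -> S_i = 5 + 8*i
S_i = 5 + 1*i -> [5, 6, 7, 8, 9]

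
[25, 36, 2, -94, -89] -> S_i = Random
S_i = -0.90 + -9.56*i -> [-0.9, -10.46, -20.02, -29.58, -39.14]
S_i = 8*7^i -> [8, 56, 392, 2744, 19208]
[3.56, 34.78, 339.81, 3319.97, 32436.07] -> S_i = 3.56*9.77^i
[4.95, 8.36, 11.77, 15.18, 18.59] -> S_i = 4.95 + 3.41*i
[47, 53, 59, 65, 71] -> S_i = 47 + 6*i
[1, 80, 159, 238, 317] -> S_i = 1 + 79*i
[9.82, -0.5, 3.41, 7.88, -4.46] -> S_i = Random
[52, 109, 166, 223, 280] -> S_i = 52 + 57*i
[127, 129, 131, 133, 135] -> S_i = 127 + 2*i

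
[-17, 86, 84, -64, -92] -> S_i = Random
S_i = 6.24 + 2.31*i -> [6.24, 8.55, 10.86, 13.17, 15.48]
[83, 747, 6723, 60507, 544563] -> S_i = 83*9^i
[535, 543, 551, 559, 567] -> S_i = 535 + 8*i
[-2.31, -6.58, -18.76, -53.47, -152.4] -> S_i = -2.31*2.85^i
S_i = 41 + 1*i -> [41, 42, 43, 44, 45]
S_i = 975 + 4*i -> [975, 979, 983, 987, 991]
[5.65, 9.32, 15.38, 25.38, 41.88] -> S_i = 5.65*1.65^i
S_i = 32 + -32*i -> [32, 0, -32, -64, -96]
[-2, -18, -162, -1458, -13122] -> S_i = -2*9^i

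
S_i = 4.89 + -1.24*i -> [4.89, 3.65, 2.41, 1.17, -0.07]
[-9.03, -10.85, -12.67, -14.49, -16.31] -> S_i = -9.03 + -1.82*i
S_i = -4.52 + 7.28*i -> [-4.52, 2.76, 10.04, 17.32, 24.6]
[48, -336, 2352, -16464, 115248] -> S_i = 48*-7^i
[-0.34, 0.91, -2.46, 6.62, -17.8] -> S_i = -0.34*(-2.69)^i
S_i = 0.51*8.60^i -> [0.51, 4.39, 37.72, 324.39, 2789.74]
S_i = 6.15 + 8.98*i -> [6.15, 15.13, 24.11, 33.09, 42.07]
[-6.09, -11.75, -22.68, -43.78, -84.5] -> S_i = -6.09*1.93^i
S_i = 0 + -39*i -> [0, -39, -78, -117, -156]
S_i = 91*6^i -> [91, 546, 3276, 19656, 117936]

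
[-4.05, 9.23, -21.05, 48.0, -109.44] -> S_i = -4.05*(-2.28)^i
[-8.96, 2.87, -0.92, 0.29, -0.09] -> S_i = -8.96*(-0.32)^i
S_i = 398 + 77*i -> [398, 475, 552, 629, 706]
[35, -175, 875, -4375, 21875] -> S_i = 35*-5^i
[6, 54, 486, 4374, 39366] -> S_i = 6*9^i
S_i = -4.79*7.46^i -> [-4.79, -35.73, -266.57, -1988.62, -14835.11]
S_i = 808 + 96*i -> [808, 904, 1000, 1096, 1192]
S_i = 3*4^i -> [3, 12, 48, 192, 768]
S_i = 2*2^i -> [2, 4, 8, 16, 32]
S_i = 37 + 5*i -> [37, 42, 47, 52, 57]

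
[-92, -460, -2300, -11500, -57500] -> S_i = -92*5^i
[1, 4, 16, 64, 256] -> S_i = 1*4^i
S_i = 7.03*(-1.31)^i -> [7.03, -9.21, 12.06, -15.8, 20.7]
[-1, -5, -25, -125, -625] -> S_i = -1*5^i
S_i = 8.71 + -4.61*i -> [8.71, 4.1, -0.51, -5.12, -9.73]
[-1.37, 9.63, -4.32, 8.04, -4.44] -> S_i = Random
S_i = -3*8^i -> [-3, -24, -192, -1536, -12288]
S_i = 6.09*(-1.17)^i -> [6.09, -7.13, 8.34, -9.75, 11.41]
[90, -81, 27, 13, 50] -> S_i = Random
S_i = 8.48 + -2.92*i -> [8.48, 5.56, 2.64, -0.28, -3.2]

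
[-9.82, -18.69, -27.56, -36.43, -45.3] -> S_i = -9.82 + -8.87*i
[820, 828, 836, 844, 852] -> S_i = 820 + 8*i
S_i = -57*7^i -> [-57, -399, -2793, -19551, -136857]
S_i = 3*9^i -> [3, 27, 243, 2187, 19683]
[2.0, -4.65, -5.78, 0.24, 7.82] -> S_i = Random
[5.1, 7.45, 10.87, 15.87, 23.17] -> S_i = 5.10*1.46^i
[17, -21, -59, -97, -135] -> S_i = 17 + -38*i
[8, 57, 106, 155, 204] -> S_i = 8 + 49*i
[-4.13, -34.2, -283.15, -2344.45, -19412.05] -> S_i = -4.13*8.28^i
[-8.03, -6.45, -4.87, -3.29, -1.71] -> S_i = -8.03 + 1.58*i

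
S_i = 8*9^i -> [8, 72, 648, 5832, 52488]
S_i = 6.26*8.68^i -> [6.26, 54.34, 471.64, 4093.86, 35534.75]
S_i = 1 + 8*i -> [1, 9, 17, 25, 33]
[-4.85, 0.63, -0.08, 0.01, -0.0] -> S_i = -4.85*(-0.13)^i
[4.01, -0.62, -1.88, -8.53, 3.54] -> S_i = Random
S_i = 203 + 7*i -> [203, 210, 217, 224, 231]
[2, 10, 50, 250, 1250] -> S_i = 2*5^i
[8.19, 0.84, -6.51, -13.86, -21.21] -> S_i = 8.19 + -7.35*i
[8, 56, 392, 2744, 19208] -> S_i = 8*7^i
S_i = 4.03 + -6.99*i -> [4.03, -2.96, -9.95, -16.94, -23.93]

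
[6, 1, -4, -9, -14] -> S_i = 6 + -5*i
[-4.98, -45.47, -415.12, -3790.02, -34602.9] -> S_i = -4.98*9.13^i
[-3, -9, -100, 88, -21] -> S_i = Random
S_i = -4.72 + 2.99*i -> [-4.72, -1.73, 1.26, 4.25, 7.24]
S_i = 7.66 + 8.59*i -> [7.66, 16.25, 24.84, 33.43, 42.02]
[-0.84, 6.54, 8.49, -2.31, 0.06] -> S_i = Random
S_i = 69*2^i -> [69, 138, 276, 552, 1104]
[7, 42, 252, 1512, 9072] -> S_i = 7*6^i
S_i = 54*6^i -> [54, 324, 1944, 11664, 69984]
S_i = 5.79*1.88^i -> [5.79, 10.89, 20.46, 38.47, 72.33]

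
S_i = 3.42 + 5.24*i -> [3.42, 8.66, 13.9, 19.14, 24.38]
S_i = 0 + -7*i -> [0, -7, -14, -21, -28]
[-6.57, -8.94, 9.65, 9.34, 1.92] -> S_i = Random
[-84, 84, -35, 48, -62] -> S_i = Random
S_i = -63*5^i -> [-63, -315, -1575, -7875, -39375]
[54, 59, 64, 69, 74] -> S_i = 54 + 5*i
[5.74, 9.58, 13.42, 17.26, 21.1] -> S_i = 5.74 + 3.84*i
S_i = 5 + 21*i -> [5, 26, 47, 68, 89]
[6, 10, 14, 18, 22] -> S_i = 6 + 4*i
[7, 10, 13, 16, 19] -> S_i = 7 + 3*i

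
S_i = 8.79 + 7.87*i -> [8.79, 16.66, 24.53, 32.4, 40.27]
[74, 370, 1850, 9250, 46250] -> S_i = 74*5^i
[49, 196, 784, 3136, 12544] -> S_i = 49*4^i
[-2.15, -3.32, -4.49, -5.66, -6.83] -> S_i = -2.15 + -1.17*i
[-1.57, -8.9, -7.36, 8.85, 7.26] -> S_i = Random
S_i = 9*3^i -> [9, 27, 81, 243, 729]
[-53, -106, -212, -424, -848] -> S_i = -53*2^i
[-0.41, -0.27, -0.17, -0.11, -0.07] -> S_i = -0.41*0.65^i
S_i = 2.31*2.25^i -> [2.31, 5.2, 11.69, 26.31, 59.2]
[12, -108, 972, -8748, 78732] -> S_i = 12*-9^i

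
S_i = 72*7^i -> [72, 504, 3528, 24696, 172872]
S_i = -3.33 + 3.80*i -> [-3.33, 0.47, 4.27, 8.07, 11.87]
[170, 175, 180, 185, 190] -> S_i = 170 + 5*i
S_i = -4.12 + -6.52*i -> [-4.12, -10.64, -17.16, -23.68, -30.2]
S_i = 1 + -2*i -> [1, -1, -3, -5, -7]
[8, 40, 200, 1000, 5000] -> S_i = 8*5^i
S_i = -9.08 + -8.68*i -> [-9.08, -17.76, -26.44, -35.12, -43.8]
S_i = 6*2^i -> [6, 12, 24, 48, 96]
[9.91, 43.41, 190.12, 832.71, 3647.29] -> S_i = 9.91*4.38^i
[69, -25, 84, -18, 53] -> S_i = Random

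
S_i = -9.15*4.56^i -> [-9.15, -41.72, -190.26, -867.59, -3956.22]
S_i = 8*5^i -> [8, 40, 200, 1000, 5000]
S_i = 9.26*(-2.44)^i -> [9.26, -22.59, 55.13, -134.52, 328.22]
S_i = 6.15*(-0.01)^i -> [6.15, -0.06, 0.0, -0.0, 0.0]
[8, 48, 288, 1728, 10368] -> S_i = 8*6^i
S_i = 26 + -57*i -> [26, -31, -88, -145, -202]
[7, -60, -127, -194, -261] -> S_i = 7 + -67*i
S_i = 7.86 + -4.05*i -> [7.86, 3.81, -0.24, -4.29, -8.34]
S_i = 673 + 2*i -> [673, 675, 677, 679, 681]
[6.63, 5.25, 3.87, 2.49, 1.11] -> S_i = 6.63 + -1.38*i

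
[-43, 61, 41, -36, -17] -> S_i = Random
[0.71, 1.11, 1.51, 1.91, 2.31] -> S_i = 0.71 + 0.40*i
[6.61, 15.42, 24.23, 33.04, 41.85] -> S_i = 6.61 + 8.81*i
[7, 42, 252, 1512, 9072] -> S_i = 7*6^i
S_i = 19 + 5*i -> [19, 24, 29, 34, 39]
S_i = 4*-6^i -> [4, -24, 144, -864, 5184]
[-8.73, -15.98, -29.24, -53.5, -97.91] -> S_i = -8.73*1.83^i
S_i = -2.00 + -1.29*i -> [-2.0, -3.29, -4.58, -5.87, -7.16]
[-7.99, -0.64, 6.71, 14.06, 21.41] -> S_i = -7.99 + 7.35*i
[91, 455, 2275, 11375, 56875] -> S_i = 91*5^i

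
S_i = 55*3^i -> [55, 165, 495, 1485, 4455]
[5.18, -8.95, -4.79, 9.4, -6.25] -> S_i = Random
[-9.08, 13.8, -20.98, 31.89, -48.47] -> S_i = -9.08*(-1.52)^i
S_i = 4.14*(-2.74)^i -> [4.14, -11.34, 31.08, -85.16, 233.35]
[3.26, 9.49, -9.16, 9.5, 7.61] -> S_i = Random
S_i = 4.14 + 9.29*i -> [4.14, 13.43, 22.72, 32.01, 41.3]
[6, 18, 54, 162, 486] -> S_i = 6*3^i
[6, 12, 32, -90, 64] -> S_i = Random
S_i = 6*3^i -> [6, 18, 54, 162, 486]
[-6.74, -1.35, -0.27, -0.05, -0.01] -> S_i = -6.74*0.20^i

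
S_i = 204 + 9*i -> [204, 213, 222, 231, 240]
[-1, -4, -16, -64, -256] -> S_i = -1*4^i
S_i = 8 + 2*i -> [8, 10, 12, 14, 16]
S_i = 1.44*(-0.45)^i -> [1.44, -0.65, 0.29, -0.13, 0.06]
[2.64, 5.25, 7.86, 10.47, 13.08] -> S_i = 2.64 + 2.61*i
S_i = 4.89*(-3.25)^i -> [4.89, -15.89, 51.65, -167.86, 545.56]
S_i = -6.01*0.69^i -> [-6.01, -4.15, -2.86, -1.97, -1.36]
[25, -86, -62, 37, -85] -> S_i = Random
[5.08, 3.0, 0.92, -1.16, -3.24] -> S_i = 5.08 + -2.08*i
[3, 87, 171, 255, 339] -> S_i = 3 + 84*i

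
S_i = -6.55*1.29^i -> [-6.55, -8.45, -10.9, -14.06, -18.14]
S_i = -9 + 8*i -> [-9, -1, 7, 15, 23]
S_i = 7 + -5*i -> [7, 2, -3, -8, -13]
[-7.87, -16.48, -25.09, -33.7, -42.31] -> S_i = -7.87 + -8.61*i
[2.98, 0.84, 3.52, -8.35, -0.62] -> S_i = Random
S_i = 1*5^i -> [1, 5, 25, 125, 625]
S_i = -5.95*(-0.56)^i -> [-5.95, 3.33, -1.87, 1.04, -0.59]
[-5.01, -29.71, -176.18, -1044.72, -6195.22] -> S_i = -5.01*5.93^i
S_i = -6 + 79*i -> [-6, 73, 152, 231, 310]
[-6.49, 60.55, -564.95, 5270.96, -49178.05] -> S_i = -6.49*(-9.33)^i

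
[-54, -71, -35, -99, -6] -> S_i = Random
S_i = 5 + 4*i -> [5, 9, 13, 17, 21]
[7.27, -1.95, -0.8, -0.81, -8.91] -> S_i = Random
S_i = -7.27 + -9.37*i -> [-7.27, -16.64, -26.01, -35.38, -44.75]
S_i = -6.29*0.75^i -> [-6.29, -4.72, -3.54, -2.65, -1.99]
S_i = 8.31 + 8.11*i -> [8.31, 16.42, 24.53, 32.64, 40.75]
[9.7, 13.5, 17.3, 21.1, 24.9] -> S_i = 9.70 + 3.80*i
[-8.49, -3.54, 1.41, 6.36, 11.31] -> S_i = -8.49 + 4.95*i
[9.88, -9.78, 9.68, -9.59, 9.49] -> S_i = 9.88*(-0.99)^i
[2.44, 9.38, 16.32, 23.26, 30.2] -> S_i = 2.44 + 6.94*i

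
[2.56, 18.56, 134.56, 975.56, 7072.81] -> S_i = 2.56*7.25^i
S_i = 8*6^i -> [8, 48, 288, 1728, 10368]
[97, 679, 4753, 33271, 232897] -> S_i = 97*7^i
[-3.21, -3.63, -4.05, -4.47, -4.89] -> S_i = -3.21 + -0.42*i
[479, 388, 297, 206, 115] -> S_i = 479 + -91*i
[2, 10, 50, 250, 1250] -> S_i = 2*5^i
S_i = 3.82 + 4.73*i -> [3.82, 8.55, 13.28, 18.01, 22.74]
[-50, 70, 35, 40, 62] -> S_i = Random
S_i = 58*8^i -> [58, 464, 3712, 29696, 237568]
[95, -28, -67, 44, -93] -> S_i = Random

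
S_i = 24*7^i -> [24, 168, 1176, 8232, 57624]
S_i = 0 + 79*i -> [0, 79, 158, 237, 316]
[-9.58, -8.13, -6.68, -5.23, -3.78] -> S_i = -9.58 + 1.45*i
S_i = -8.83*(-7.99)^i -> [-8.83, 70.55, -563.71, 4504.03, -35987.18]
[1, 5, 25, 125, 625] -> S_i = 1*5^i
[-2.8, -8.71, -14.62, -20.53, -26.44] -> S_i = -2.80 + -5.91*i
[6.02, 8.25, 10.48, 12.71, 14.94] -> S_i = 6.02 + 2.23*i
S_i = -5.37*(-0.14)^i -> [-5.37, 0.75, -0.11, 0.01, -0.0]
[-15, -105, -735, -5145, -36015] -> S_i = -15*7^i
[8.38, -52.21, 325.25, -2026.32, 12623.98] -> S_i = 8.38*(-6.23)^i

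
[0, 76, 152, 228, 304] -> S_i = 0 + 76*i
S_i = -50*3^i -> [-50, -150, -450, -1350, -4050]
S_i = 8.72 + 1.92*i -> [8.72, 10.64, 12.56, 14.48, 16.4]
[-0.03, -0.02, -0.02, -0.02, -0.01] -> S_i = -0.03*0.81^i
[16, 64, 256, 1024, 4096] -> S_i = 16*4^i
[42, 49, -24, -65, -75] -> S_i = Random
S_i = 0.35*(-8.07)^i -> [0.35, -2.82, 22.79, -183.95, 1484.44]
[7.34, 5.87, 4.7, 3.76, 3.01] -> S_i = 7.34*0.80^i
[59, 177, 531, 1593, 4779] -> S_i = 59*3^i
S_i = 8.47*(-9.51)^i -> [8.47, -80.55, 766.03, -7284.92, 69279.62]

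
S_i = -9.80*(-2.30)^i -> [-9.8, 22.54, -51.84, 119.24, -274.24]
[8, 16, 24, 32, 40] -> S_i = 8 + 8*i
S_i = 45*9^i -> [45, 405, 3645, 32805, 295245]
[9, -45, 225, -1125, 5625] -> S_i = 9*-5^i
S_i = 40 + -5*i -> [40, 35, 30, 25, 20]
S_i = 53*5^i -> [53, 265, 1325, 6625, 33125]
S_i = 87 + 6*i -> [87, 93, 99, 105, 111]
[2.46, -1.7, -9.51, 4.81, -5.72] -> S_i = Random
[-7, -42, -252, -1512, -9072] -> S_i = -7*6^i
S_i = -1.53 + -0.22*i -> [-1.53, -1.75, -1.97, -2.19, -2.41]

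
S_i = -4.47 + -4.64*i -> [-4.47, -9.11, -13.75, -18.39, -23.03]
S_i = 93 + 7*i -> [93, 100, 107, 114, 121]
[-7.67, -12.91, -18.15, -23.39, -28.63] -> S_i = -7.67 + -5.24*i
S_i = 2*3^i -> [2, 6, 18, 54, 162]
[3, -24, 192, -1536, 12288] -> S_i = 3*-8^i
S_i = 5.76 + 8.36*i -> [5.76, 14.12, 22.48, 30.84, 39.2]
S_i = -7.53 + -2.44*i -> [-7.53, -9.97, -12.41, -14.85, -17.29]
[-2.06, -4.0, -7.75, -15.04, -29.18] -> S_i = -2.06*1.94^i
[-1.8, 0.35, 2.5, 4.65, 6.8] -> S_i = -1.80 + 2.15*i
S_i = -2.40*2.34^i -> [-2.4, -5.62, -13.14, -30.75, -71.96]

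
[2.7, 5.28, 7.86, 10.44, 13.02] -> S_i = 2.70 + 2.58*i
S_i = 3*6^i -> [3, 18, 108, 648, 3888]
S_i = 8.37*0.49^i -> [8.37, 4.1, 2.01, 0.98, 0.48]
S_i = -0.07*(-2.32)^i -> [-0.07, 0.16, -0.38, 0.87, -2.03]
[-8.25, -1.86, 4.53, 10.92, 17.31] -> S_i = -8.25 + 6.39*i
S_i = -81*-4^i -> [-81, 324, -1296, 5184, -20736]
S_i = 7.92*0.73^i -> [7.92, 5.78, 4.22, 3.08, 2.25]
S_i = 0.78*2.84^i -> [0.78, 2.22, 6.29, 17.87, 50.74]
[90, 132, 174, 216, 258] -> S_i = 90 + 42*i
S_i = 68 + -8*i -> [68, 60, 52, 44, 36]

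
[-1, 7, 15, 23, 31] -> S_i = -1 + 8*i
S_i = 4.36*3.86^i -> [4.36, 16.83, 64.96, 250.75, 967.91]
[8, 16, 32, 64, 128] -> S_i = 8*2^i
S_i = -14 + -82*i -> [-14, -96, -178, -260, -342]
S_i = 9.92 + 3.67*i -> [9.92, 13.59, 17.26, 20.93, 24.6]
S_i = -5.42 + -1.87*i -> [-5.42, -7.29, -9.16, -11.03, -12.9]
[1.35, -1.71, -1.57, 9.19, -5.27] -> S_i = Random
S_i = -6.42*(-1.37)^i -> [-6.42, 8.8, -12.05, 16.51, -22.62]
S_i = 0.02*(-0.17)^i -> [0.02, -0.0, 0.0, -0.0, 0.0]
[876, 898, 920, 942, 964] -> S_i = 876 + 22*i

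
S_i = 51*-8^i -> [51, -408, 3264, -26112, 208896]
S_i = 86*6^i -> [86, 516, 3096, 18576, 111456]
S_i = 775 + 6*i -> [775, 781, 787, 793, 799]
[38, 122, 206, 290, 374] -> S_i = 38 + 84*i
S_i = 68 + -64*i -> [68, 4, -60, -124, -188]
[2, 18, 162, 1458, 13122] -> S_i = 2*9^i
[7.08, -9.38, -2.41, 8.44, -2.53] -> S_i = Random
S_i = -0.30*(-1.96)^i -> [-0.3, 0.59, -1.15, 2.26, -4.43]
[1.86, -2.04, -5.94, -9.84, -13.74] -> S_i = 1.86 + -3.90*i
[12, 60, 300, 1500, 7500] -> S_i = 12*5^i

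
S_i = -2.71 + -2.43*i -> [-2.71, -5.14, -7.57, -10.0, -12.43]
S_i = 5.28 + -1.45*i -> [5.28, 3.83, 2.38, 0.93, -0.52]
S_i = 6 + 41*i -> [6, 47, 88, 129, 170]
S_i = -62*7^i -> [-62, -434, -3038, -21266, -148862]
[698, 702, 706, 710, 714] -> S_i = 698 + 4*i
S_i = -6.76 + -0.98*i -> [-6.76, -7.74, -8.72, -9.7, -10.68]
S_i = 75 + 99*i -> [75, 174, 273, 372, 471]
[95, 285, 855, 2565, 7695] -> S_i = 95*3^i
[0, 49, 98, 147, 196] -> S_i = 0 + 49*i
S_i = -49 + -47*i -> [-49, -96, -143, -190, -237]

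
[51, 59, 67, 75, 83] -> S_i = 51 + 8*i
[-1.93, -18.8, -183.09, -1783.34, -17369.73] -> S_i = -1.93*9.74^i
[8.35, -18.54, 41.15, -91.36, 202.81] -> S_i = 8.35*(-2.22)^i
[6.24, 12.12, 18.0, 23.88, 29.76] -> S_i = 6.24 + 5.88*i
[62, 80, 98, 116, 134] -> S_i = 62 + 18*i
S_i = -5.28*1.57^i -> [-5.28, -8.29, -13.01, -20.43, -32.08]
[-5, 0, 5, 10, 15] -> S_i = -5 + 5*i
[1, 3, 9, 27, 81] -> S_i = 1*3^i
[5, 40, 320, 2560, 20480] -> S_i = 5*8^i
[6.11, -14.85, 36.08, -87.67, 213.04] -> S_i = 6.11*(-2.43)^i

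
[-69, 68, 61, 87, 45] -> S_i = Random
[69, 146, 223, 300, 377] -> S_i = 69 + 77*i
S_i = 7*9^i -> [7, 63, 567, 5103, 45927]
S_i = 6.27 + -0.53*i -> [6.27, 5.74, 5.21, 4.68, 4.15]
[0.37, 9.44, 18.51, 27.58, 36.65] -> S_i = 0.37 + 9.07*i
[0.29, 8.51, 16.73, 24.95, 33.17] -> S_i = 0.29 + 8.22*i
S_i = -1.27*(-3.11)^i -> [-1.27, 3.95, -12.28, 38.2, -118.81]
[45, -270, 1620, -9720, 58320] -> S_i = 45*-6^i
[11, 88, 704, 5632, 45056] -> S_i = 11*8^i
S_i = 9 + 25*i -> [9, 34, 59, 84, 109]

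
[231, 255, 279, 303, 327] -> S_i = 231 + 24*i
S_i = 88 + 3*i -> [88, 91, 94, 97, 100]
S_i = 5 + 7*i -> [5, 12, 19, 26, 33]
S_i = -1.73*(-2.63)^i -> [-1.73, 4.55, -11.97, 31.47, -82.77]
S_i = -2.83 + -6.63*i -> [-2.83, -9.46, -16.09, -22.72, -29.35]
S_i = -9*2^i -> [-9, -18, -36, -72, -144]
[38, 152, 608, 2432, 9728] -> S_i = 38*4^i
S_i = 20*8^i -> [20, 160, 1280, 10240, 81920]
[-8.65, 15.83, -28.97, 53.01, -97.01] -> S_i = -8.65*(-1.83)^i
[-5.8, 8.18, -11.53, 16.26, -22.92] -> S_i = -5.80*(-1.41)^i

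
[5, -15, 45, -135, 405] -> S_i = 5*-3^i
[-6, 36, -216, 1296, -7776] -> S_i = -6*-6^i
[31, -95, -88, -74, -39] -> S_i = Random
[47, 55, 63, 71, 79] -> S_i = 47 + 8*i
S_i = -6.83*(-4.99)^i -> [-6.83, 34.08, -170.07, 848.64, -4234.7]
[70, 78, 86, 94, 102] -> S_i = 70 + 8*i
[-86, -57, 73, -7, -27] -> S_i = Random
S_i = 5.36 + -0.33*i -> [5.36, 5.03, 4.7, 4.37, 4.04]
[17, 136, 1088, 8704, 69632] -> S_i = 17*8^i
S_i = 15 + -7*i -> [15, 8, 1, -6, -13]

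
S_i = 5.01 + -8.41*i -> [5.01, -3.4, -11.81, -20.22, -28.63]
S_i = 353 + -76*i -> [353, 277, 201, 125, 49]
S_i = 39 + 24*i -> [39, 63, 87, 111, 135]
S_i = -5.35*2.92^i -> [-5.35, -15.62, -45.62, -133.2, -388.94]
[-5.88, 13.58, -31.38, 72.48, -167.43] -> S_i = -5.88*(-2.31)^i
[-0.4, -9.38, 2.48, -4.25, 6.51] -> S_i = Random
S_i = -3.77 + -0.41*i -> [-3.77, -4.18, -4.59, -5.0, -5.41]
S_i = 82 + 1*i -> [82, 83, 84, 85, 86]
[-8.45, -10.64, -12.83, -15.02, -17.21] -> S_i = -8.45 + -2.19*i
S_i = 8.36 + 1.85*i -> [8.36, 10.21, 12.06, 13.91, 15.76]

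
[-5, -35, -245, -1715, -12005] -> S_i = -5*7^i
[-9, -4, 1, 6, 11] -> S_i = -9 + 5*i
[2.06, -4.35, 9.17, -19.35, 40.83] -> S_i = 2.06*(-2.11)^i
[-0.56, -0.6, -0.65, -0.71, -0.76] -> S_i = -0.56*1.08^i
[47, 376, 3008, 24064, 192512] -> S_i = 47*8^i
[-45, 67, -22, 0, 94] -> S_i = Random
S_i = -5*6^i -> [-5, -30, -180, -1080, -6480]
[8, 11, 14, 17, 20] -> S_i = 8 + 3*i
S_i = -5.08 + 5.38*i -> [-5.08, 0.3, 5.68, 11.06, 16.44]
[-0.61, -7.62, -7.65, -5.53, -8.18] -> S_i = Random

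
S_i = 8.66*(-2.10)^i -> [8.66, -18.19, 38.19, -80.2, 168.42]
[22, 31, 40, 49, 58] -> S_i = 22 + 9*i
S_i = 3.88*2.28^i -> [3.88, 8.85, 20.17, 45.99, 104.85]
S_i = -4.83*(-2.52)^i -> [-4.83, 12.17, -30.67, 77.29, -194.78]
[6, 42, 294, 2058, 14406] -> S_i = 6*7^i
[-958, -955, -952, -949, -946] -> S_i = -958 + 3*i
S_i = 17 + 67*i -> [17, 84, 151, 218, 285]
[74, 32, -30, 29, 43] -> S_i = Random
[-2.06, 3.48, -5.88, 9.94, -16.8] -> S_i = -2.06*(-1.69)^i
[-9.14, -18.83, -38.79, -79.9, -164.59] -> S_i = -9.14*2.06^i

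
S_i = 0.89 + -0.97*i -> [0.89, -0.08, -1.05, -2.02, -2.99]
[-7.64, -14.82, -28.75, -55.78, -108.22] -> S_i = -7.64*1.94^i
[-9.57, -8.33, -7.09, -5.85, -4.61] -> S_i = -9.57 + 1.24*i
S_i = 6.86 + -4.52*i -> [6.86, 2.34, -2.18, -6.7, -11.22]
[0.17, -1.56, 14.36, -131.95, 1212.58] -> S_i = 0.17*(-9.19)^i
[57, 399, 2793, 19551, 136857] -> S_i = 57*7^i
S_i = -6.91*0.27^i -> [-6.91, -1.87, -0.5, -0.14, -0.04]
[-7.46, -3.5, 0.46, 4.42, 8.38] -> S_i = -7.46 + 3.96*i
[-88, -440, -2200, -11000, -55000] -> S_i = -88*5^i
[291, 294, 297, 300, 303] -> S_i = 291 + 3*i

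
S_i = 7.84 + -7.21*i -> [7.84, 0.63, -6.58, -13.79, -21.0]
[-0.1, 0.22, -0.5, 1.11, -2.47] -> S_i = -0.10*(-2.23)^i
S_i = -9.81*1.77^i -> [-9.81, -17.36, -30.73, -54.4, -96.29]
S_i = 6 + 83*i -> [6, 89, 172, 255, 338]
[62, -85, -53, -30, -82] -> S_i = Random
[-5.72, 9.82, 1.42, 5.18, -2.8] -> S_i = Random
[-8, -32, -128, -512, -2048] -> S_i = -8*4^i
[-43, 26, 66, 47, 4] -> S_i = Random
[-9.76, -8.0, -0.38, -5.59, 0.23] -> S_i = Random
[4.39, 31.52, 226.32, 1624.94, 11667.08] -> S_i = 4.39*7.18^i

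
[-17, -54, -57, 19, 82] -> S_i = Random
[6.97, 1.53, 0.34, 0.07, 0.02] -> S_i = 6.97*0.22^i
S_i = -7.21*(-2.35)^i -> [-7.21, 16.94, -39.82, 93.57, -219.89]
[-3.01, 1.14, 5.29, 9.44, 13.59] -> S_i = -3.01 + 4.15*i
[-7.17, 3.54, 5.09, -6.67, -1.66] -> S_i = Random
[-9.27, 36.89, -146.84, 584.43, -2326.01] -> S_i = -9.27*(-3.98)^i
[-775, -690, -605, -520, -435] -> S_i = -775 + 85*i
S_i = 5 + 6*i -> [5, 11, 17, 23, 29]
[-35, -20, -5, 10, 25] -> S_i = -35 + 15*i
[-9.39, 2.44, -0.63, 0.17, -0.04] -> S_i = -9.39*(-0.26)^i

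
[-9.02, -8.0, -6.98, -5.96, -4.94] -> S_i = -9.02 + 1.02*i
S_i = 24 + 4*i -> [24, 28, 32, 36, 40]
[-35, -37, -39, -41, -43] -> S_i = -35 + -2*i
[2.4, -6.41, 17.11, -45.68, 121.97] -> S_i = 2.40*(-2.67)^i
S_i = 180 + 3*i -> [180, 183, 186, 189, 192]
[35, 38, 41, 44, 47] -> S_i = 35 + 3*i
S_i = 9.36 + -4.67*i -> [9.36, 4.69, 0.02, -4.65, -9.32]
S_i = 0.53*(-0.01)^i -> [0.53, -0.01, 0.0, -0.0, 0.0]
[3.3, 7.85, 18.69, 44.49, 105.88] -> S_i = 3.30*2.38^i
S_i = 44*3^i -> [44, 132, 396, 1188, 3564]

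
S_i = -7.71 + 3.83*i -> [-7.71, -3.88, -0.05, 3.78, 7.61]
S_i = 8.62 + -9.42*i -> [8.62, -0.8, -10.22, -19.64, -29.06]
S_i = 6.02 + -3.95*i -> [6.02, 2.07, -1.88, -5.83, -9.78]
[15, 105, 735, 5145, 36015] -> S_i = 15*7^i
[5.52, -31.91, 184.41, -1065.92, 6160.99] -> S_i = 5.52*(-5.78)^i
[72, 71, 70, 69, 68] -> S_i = 72 + -1*i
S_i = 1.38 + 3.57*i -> [1.38, 4.95, 8.52, 12.09, 15.66]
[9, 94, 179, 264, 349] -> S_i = 9 + 85*i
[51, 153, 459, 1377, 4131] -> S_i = 51*3^i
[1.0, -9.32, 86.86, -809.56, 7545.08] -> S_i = 1.00*(-9.32)^i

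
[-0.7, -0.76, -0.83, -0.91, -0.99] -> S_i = -0.70*1.09^i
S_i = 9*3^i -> [9, 27, 81, 243, 729]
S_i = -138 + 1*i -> [-138, -137, -136, -135, -134]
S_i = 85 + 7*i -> [85, 92, 99, 106, 113]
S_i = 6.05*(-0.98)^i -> [6.05, -5.93, 5.81, -5.69, 5.58]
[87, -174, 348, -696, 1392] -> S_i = 87*-2^i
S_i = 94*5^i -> [94, 470, 2350, 11750, 58750]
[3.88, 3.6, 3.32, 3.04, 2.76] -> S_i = 3.88 + -0.28*i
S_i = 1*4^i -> [1, 4, 16, 64, 256]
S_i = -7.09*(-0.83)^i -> [-7.09, 5.88, -4.88, 4.05, -3.36]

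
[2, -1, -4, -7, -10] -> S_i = 2 + -3*i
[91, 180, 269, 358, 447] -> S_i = 91 + 89*i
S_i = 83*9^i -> [83, 747, 6723, 60507, 544563]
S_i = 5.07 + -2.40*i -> [5.07, 2.67, 0.27, -2.13, -4.53]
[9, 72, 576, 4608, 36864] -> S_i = 9*8^i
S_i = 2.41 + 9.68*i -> [2.41, 12.09, 21.77, 31.45, 41.13]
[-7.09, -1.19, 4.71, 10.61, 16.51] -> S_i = -7.09 + 5.90*i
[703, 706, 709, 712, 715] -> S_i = 703 + 3*i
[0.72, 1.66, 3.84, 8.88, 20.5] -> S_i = 0.72*2.31^i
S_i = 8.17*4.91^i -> [8.17, 40.11, 196.96, 967.09, 4748.41]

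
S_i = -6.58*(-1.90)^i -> [-6.58, 12.5, -23.75, 45.13, -85.75]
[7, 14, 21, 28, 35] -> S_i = 7 + 7*i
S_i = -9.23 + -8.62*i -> [-9.23, -17.85, -26.47, -35.09, -43.71]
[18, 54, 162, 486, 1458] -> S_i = 18*3^i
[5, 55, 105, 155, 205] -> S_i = 5 + 50*i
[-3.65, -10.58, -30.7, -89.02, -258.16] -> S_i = -3.65*2.90^i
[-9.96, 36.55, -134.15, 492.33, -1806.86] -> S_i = -9.96*(-3.67)^i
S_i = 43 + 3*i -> [43, 46, 49, 52, 55]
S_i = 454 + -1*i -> [454, 453, 452, 451, 450]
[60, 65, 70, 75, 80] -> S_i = 60 + 5*i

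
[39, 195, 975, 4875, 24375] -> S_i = 39*5^i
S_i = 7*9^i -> [7, 63, 567, 5103, 45927]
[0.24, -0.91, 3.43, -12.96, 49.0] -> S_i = 0.24*(-3.78)^i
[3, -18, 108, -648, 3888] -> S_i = 3*-6^i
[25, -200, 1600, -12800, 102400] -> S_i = 25*-8^i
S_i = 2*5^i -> [2, 10, 50, 250, 1250]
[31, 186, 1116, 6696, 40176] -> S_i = 31*6^i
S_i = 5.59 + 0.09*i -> [5.59, 5.68, 5.77, 5.86, 5.95]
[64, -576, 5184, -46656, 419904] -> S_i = 64*-9^i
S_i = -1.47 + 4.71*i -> [-1.47, 3.24, 7.95, 12.66, 17.37]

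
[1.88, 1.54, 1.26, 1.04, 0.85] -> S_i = 1.88*0.82^i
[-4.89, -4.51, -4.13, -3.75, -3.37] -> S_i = -4.89 + 0.38*i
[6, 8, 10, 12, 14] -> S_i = 6 + 2*i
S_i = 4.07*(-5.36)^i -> [4.07, -21.82, 116.93, -626.74, 3359.34]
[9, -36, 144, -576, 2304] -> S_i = 9*-4^i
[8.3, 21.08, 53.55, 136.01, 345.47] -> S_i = 8.30*2.54^i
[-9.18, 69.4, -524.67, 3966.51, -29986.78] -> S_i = -9.18*(-7.56)^i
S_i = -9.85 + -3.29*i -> [-9.85, -13.14, -16.43, -19.72, -23.01]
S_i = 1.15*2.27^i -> [1.15, 2.61, 5.93, 13.45, 30.54]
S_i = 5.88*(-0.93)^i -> [5.88, -5.47, 5.09, -4.73, 4.4]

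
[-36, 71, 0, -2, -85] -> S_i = Random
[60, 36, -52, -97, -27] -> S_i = Random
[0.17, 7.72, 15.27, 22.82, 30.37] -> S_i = 0.17 + 7.55*i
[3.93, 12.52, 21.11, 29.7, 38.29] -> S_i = 3.93 + 8.59*i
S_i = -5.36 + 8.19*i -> [-5.36, 2.83, 11.02, 19.21, 27.4]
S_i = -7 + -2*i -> [-7, -9, -11, -13, -15]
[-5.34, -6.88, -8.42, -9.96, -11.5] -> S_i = -5.34 + -1.54*i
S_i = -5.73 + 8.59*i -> [-5.73, 2.86, 11.45, 20.04, 28.63]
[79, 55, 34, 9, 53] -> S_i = Random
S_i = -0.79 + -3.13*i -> [-0.79, -3.92, -7.05, -10.18, -13.31]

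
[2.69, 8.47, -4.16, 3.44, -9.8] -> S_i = Random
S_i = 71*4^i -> [71, 284, 1136, 4544, 18176]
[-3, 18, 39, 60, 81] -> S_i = -3 + 21*i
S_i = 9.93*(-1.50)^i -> [9.93, -14.9, 22.34, -33.51, 50.27]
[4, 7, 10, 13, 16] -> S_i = 4 + 3*i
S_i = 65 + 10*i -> [65, 75, 85, 95, 105]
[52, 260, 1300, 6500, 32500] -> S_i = 52*5^i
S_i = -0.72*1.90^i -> [-0.72, -1.37, -2.6, -4.94, -9.38]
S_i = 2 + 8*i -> [2, 10, 18, 26, 34]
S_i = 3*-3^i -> [3, -9, 27, -81, 243]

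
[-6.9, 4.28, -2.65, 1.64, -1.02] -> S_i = -6.90*(-0.62)^i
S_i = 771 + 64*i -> [771, 835, 899, 963, 1027]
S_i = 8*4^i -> [8, 32, 128, 512, 2048]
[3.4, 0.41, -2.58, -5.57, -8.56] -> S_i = 3.40 + -2.99*i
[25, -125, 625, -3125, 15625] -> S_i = 25*-5^i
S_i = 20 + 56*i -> [20, 76, 132, 188, 244]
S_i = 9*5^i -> [9, 45, 225, 1125, 5625]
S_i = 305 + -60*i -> [305, 245, 185, 125, 65]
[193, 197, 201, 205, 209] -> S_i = 193 + 4*i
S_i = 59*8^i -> [59, 472, 3776, 30208, 241664]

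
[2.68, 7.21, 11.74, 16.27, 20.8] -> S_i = 2.68 + 4.53*i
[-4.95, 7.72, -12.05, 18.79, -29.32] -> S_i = -4.95*(-1.56)^i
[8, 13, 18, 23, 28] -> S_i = 8 + 5*i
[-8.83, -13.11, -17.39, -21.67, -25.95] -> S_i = -8.83 + -4.28*i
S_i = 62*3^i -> [62, 186, 558, 1674, 5022]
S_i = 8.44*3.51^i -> [8.44, 29.62, 103.98, 364.98, 1281.06]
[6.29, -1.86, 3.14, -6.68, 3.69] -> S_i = Random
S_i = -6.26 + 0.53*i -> [-6.26, -5.73, -5.2, -4.67, -4.14]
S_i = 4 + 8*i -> [4, 12, 20, 28, 36]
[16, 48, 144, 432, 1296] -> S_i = 16*3^i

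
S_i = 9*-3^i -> [9, -27, 81, -243, 729]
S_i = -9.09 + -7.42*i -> [-9.09, -16.51, -23.93, -31.35, -38.77]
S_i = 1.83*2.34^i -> [1.83, 4.28, 10.02, 23.45, 54.87]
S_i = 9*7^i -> [9, 63, 441, 3087, 21609]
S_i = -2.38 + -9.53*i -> [-2.38, -11.91, -21.44, -30.97, -40.5]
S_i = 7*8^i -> [7, 56, 448, 3584, 28672]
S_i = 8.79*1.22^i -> [8.79, 10.72, 13.08, 15.96, 19.47]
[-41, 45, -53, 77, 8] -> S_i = Random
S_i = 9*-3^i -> [9, -27, 81, -243, 729]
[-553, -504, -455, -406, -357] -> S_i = -553 + 49*i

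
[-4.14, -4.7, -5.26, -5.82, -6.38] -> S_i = -4.14 + -0.56*i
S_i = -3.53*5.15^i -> [-3.53, -18.18, -93.62, -482.17, -2483.15]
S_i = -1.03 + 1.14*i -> [-1.03, 0.11, 1.25, 2.39, 3.53]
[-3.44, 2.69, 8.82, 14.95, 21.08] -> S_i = -3.44 + 6.13*i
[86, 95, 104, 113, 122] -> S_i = 86 + 9*i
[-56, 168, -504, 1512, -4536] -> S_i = -56*-3^i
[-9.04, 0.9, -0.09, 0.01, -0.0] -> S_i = -9.04*(-0.10)^i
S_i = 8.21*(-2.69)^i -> [8.21, -22.08, 59.41, -159.81, 429.88]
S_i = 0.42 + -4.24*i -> [0.42, -3.82, -8.06, -12.3, -16.54]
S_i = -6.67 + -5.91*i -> [-6.67, -12.58, -18.49, -24.4, -30.31]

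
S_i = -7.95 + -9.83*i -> [-7.95, -17.78, -27.61, -37.44, -47.27]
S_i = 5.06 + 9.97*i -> [5.06, 15.03, 25.0, 34.97, 44.94]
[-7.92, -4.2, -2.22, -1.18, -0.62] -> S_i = -7.92*0.53^i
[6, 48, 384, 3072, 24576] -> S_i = 6*8^i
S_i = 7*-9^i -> [7, -63, 567, -5103, 45927]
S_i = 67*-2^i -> [67, -134, 268, -536, 1072]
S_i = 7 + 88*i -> [7, 95, 183, 271, 359]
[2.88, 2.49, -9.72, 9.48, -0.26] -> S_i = Random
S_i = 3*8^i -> [3, 24, 192, 1536, 12288]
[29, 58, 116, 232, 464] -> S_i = 29*2^i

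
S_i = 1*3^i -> [1, 3, 9, 27, 81]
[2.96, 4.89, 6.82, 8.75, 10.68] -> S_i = 2.96 + 1.93*i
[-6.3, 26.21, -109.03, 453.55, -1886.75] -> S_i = -6.30*(-4.16)^i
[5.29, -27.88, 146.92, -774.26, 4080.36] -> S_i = 5.29*(-5.27)^i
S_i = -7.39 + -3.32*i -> [-7.39, -10.71, -14.03, -17.35, -20.67]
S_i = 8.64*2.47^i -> [8.64, 21.34, 52.71, 130.2, 321.59]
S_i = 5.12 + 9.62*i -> [5.12, 14.74, 24.36, 33.98, 43.6]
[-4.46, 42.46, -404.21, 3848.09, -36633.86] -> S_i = -4.46*(-9.52)^i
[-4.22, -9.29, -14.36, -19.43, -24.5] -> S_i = -4.22 + -5.07*i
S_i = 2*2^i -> [2, 4, 8, 16, 32]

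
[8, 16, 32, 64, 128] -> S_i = 8*2^i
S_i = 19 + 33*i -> [19, 52, 85, 118, 151]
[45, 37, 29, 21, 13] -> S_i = 45 + -8*i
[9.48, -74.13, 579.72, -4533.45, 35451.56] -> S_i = 9.48*(-7.82)^i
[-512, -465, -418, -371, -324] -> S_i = -512 + 47*i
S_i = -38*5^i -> [-38, -190, -950, -4750, -23750]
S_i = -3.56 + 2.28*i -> [-3.56, -1.28, 1.0, 3.28, 5.56]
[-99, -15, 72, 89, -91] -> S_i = Random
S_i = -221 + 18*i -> [-221, -203, -185, -167, -149]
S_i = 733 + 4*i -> [733, 737, 741, 745, 749]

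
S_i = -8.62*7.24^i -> [-8.62, -62.41, -451.84, -3271.32, -23684.35]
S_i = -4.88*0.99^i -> [-4.88, -4.83, -4.78, -4.74, -4.69]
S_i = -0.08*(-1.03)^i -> [-0.08, 0.08, -0.08, 0.09, -0.09]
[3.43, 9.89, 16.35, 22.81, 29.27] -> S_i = 3.43 + 6.46*i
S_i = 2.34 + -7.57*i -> [2.34, -5.23, -12.8, -20.37, -27.94]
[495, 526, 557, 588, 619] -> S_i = 495 + 31*i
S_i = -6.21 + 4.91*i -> [-6.21, -1.3, 3.61, 8.52, 13.43]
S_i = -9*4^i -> [-9, -36, -144, -576, -2304]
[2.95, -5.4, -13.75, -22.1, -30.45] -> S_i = 2.95 + -8.35*i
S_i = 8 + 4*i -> [8, 12, 16, 20, 24]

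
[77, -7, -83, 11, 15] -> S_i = Random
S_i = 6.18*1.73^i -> [6.18, 10.69, 18.5, 32.0, 55.36]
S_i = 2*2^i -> [2, 4, 8, 16, 32]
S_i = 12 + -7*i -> [12, 5, -2, -9, -16]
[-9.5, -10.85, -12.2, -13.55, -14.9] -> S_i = -9.50 + -1.35*i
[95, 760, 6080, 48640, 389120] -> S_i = 95*8^i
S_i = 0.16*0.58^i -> [0.16, 0.09, 0.05, 0.03, 0.02]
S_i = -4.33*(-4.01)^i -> [-4.33, 17.36, -69.63, 279.2, -1119.61]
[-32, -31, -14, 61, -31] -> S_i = Random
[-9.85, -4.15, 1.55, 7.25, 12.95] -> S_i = -9.85 + 5.70*i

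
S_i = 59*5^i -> [59, 295, 1475, 7375, 36875]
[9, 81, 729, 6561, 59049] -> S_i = 9*9^i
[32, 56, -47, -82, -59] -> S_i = Random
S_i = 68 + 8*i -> [68, 76, 84, 92, 100]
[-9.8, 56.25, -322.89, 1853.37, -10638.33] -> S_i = -9.80*(-5.74)^i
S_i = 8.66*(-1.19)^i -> [8.66, -10.31, 12.26, -14.59, 17.37]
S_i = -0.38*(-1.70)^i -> [-0.38, 0.65, -1.1, 1.87, -3.17]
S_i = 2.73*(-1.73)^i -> [2.73, -4.72, 8.17, -14.14, 24.45]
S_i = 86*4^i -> [86, 344, 1376, 5504, 22016]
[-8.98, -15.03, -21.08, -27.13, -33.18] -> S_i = -8.98 + -6.05*i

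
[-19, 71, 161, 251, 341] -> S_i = -19 + 90*i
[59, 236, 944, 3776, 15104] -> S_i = 59*4^i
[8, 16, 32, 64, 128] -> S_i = 8*2^i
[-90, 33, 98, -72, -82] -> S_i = Random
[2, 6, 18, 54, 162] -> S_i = 2*3^i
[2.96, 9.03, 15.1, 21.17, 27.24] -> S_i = 2.96 + 6.07*i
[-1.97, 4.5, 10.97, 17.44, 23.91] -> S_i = -1.97 + 6.47*i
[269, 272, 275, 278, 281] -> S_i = 269 + 3*i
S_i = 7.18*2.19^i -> [7.18, 15.72, 34.44, 75.41, 165.16]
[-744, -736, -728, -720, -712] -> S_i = -744 + 8*i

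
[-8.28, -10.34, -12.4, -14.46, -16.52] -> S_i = -8.28 + -2.06*i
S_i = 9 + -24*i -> [9, -15, -39, -63, -87]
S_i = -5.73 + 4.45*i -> [-5.73, -1.28, 3.17, 7.62, 12.07]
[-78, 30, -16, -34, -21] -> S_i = Random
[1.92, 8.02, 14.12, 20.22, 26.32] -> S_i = 1.92 + 6.10*i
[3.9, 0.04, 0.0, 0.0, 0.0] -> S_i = 3.90*0.01^i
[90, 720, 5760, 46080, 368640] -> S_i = 90*8^i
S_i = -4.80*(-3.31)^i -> [-4.8, 15.89, -52.59, 174.07, -576.17]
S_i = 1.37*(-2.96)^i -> [1.37, -4.06, 12.0, -35.53, 105.17]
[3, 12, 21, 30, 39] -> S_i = 3 + 9*i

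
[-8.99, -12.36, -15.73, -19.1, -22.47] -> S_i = -8.99 + -3.37*i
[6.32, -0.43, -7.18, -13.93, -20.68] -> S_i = 6.32 + -6.75*i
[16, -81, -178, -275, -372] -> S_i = 16 + -97*i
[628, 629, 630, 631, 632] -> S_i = 628 + 1*i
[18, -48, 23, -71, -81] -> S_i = Random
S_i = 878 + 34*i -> [878, 912, 946, 980, 1014]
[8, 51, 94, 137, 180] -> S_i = 8 + 43*i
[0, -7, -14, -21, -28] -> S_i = 0 + -7*i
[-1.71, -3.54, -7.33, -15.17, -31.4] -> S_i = -1.71*2.07^i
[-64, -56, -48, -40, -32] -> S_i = -64 + 8*i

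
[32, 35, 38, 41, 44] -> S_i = 32 + 3*i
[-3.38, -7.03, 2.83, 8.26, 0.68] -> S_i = Random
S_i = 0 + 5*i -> [0, 5, 10, 15, 20]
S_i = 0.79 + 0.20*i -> [0.79, 0.99, 1.19, 1.39, 1.59]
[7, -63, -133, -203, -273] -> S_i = 7 + -70*i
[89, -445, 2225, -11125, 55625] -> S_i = 89*-5^i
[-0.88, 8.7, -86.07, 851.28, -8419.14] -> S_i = -0.88*(-9.89)^i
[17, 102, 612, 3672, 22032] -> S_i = 17*6^i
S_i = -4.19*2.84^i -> [-4.19, -11.9, -33.79, -95.98, -272.58]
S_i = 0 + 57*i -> [0, 57, 114, 171, 228]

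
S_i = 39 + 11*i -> [39, 50, 61, 72, 83]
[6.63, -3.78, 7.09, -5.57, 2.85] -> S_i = Random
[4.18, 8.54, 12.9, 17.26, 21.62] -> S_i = 4.18 + 4.36*i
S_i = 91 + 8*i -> [91, 99, 107, 115, 123]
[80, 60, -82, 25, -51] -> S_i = Random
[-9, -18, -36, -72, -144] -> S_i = -9*2^i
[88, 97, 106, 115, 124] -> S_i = 88 + 9*i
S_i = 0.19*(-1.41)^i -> [0.19, -0.27, 0.38, -0.53, 0.75]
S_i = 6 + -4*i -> [6, 2, -2, -6, -10]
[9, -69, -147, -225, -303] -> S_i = 9 + -78*i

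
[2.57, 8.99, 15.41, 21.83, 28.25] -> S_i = 2.57 + 6.42*i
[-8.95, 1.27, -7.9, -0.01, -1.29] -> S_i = Random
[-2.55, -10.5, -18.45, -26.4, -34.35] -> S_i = -2.55 + -7.95*i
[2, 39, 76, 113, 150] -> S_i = 2 + 37*i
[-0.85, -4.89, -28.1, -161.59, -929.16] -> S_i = -0.85*5.75^i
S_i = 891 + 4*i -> [891, 895, 899, 903, 907]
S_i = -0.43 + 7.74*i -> [-0.43, 7.31, 15.05, 22.79, 30.53]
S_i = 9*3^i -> [9, 27, 81, 243, 729]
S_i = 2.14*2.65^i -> [2.14, 5.67, 15.03, 39.82, 105.54]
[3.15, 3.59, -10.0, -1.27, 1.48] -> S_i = Random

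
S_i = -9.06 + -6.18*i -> [-9.06, -15.24, -21.42, -27.6, -33.78]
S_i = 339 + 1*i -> [339, 340, 341, 342, 343]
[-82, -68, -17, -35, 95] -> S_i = Random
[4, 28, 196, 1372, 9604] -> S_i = 4*7^i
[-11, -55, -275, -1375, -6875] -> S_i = -11*5^i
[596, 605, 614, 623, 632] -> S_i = 596 + 9*i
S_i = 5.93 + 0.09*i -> [5.93, 6.02, 6.11, 6.2, 6.29]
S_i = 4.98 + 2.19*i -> [4.98, 7.17, 9.36, 11.55, 13.74]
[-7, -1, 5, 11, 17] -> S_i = -7 + 6*i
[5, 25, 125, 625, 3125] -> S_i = 5*5^i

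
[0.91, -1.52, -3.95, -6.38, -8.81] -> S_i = 0.91 + -2.43*i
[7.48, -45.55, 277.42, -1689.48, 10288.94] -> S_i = 7.48*(-6.09)^i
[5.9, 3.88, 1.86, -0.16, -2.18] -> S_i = 5.90 + -2.02*i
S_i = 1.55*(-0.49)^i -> [1.55, -0.76, 0.37, -0.18, 0.09]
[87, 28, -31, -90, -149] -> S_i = 87 + -59*i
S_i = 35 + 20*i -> [35, 55, 75, 95, 115]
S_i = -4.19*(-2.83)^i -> [-4.19, 11.86, -33.56, 94.97, -268.76]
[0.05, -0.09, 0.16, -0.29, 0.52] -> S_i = 0.05*(-1.80)^i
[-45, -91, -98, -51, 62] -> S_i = Random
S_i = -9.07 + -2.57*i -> [-9.07, -11.64, -14.21, -16.78, -19.35]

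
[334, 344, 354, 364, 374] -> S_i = 334 + 10*i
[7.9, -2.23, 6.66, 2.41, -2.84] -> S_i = Random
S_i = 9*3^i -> [9, 27, 81, 243, 729]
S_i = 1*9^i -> [1, 9, 81, 729, 6561]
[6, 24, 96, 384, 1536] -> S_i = 6*4^i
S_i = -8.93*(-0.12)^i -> [-8.93, 1.07, -0.13, 0.02, -0.0]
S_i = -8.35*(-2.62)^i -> [-8.35, 21.88, -57.32, 150.17, -393.45]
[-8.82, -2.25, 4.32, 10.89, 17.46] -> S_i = -8.82 + 6.57*i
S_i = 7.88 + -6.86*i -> [7.88, 1.02, -5.84, -12.7, -19.56]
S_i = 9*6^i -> [9, 54, 324, 1944, 11664]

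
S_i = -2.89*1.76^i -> [-2.89, -5.09, -8.95, -15.76, -27.73]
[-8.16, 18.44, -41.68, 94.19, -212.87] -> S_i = -8.16*(-2.26)^i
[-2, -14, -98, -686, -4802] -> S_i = -2*7^i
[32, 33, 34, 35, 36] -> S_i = 32 + 1*i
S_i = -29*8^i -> [-29, -232, -1856, -14848, -118784]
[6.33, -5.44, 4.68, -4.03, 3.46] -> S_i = 6.33*(-0.86)^i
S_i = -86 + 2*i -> [-86, -84, -82, -80, -78]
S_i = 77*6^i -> [77, 462, 2772, 16632, 99792]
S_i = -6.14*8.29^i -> [-6.14, -50.9, -421.97, -3498.1, -28999.23]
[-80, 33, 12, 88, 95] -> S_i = Random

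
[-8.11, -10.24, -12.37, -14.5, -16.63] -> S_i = -8.11 + -2.13*i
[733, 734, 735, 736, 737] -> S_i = 733 + 1*i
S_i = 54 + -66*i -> [54, -12, -78, -144, -210]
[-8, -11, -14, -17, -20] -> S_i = -8 + -3*i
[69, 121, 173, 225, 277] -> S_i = 69 + 52*i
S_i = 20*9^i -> [20, 180, 1620, 14580, 131220]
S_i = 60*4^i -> [60, 240, 960, 3840, 15360]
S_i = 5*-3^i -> [5, -15, 45, -135, 405]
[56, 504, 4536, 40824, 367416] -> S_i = 56*9^i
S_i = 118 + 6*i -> [118, 124, 130, 136, 142]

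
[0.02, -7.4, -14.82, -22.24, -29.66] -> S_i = 0.02 + -7.42*i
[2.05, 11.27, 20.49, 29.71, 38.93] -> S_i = 2.05 + 9.22*i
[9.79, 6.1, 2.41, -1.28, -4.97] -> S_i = 9.79 + -3.69*i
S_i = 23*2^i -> [23, 46, 92, 184, 368]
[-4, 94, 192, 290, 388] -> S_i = -4 + 98*i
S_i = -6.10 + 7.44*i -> [-6.1, 1.34, 8.78, 16.22, 23.66]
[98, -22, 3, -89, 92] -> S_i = Random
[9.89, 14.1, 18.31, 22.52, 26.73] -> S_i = 9.89 + 4.21*i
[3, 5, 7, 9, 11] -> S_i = 3 + 2*i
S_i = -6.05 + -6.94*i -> [-6.05, -12.99, -19.93, -26.87, -33.81]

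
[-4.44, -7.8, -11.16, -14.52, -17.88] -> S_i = -4.44 + -3.36*i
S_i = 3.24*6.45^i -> [3.24, 20.9, 134.79, 869.41, 5607.69]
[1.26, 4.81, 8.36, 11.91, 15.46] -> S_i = 1.26 + 3.55*i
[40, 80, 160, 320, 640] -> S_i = 40*2^i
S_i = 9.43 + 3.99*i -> [9.43, 13.42, 17.41, 21.4, 25.39]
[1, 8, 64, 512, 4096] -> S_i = 1*8^i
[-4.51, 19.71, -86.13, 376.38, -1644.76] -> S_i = -4.51*(-4.37)^i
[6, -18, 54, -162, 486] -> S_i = 6*-3^i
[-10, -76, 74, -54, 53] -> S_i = Random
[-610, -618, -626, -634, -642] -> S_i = -610 + -8*i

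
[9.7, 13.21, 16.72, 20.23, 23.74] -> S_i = 9.70 + 3.51*i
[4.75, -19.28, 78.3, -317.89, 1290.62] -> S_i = 4.75*(-4.06)^i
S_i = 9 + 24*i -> [9, 33, 57, 81, 105]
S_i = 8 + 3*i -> [8, 11, 14, 17, 20]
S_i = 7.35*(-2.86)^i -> [7.35, -21.02, 60.12, -171.94, 491.76]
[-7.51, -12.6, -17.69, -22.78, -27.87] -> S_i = -7.51 + -5.09*i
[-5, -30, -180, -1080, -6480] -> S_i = -5*6^i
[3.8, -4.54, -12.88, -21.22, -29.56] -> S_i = 3.80 + -8.34*i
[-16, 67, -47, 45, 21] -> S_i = Random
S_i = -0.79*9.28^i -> [-0.79, -7.33, -68.03, -631.35, -5858.94]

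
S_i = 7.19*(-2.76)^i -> [7.19, -19.84, 54.77, -151.17, 417.22]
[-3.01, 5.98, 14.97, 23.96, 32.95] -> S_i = -3.01 + 8.99*i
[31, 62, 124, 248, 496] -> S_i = 31*2^i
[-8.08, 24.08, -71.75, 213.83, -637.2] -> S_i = -8.08*(-2.98)^i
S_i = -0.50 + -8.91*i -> [-0.5, -9.41, -18.32, -27.23, -36.14]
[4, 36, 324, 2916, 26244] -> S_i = 4*9^i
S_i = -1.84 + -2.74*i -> [-1.84, -4.58, -7.32, -10.06, -12.8]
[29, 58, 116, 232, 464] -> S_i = 29*2^i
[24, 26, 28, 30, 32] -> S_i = 24 + 2*i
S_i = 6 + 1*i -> [6, 7, 8, 9, 10]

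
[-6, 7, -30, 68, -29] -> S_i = Random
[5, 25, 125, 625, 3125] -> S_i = 5*5^i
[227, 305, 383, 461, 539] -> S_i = 227 + 78*i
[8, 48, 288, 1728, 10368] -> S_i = 8*6^i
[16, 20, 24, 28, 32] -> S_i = 16 + 4*i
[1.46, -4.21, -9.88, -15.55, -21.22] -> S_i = 1.46 + -5.67*i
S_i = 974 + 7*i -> [974, 981, 988, 995, 1002]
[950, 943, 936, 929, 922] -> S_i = 950 + -7*i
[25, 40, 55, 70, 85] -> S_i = 25 + 15*i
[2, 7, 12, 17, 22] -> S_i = 2 + 5*i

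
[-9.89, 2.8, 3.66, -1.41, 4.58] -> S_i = Random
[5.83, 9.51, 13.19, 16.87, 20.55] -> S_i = 5.83 + 3.68*i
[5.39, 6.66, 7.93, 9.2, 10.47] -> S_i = 5.39 + 1.27*i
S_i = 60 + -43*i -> [60, 17, -26, -69, -112]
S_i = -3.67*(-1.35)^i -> [-3.67, 4.95, -6.69, 9.03, -12.19]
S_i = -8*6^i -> [-8, -48, -288, -1728, -10368]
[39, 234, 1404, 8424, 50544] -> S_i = 39*6^i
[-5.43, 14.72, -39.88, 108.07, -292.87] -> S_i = -5.43*(-2.71)^i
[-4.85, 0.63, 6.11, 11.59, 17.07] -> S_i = -4.85 + 5.48*i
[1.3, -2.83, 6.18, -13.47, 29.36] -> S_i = 1.30*(-2.18)^i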